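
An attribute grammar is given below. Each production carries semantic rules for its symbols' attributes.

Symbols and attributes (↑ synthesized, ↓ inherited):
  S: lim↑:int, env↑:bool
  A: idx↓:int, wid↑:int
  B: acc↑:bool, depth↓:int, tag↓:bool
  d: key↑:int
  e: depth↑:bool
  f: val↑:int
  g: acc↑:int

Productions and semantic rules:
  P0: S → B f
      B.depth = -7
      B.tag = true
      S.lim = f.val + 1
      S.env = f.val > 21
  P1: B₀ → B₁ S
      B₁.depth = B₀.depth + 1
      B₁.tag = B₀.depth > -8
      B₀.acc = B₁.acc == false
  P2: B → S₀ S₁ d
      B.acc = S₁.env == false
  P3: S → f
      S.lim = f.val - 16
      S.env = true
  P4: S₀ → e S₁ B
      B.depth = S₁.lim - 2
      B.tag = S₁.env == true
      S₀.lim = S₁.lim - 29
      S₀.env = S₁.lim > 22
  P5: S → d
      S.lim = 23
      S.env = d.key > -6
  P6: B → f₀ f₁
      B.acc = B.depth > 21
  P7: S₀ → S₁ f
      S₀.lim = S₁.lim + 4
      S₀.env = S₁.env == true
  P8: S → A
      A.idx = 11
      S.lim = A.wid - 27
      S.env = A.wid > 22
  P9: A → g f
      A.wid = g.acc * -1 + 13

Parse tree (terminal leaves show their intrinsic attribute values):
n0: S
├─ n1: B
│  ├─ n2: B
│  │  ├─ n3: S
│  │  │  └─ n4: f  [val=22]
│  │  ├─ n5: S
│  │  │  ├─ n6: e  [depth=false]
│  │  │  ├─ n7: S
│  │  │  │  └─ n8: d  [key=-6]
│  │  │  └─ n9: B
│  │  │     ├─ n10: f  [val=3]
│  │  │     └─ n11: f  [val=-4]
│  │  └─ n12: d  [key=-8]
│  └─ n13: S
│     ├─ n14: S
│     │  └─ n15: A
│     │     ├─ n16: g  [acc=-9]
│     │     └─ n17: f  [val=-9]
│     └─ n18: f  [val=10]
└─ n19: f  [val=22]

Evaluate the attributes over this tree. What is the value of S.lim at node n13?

1. n1.depth = -7  [-7]
2. n1.tag = true  [true]
3. n2.depth = -6  [B₀.depth + 1]
4. n2.tag = true  [B₀.depth > -8]
5. n4.val = 22  [terminal]
6. n3.lim = 6  [f.val - 16]
7. n3.env = true  [true]
8. n6.depth = false  [terminal]
9. n8.key = -6  [terminal]
10. n7.lim = 23  [23]
11. n7.env = false  [d.key > -6]
12. n9.depth = 21  [S₁.lim - 2]
13. n9.tag = false  [S₁.env == true]
14. n10.val = 3  [terminal]
15. n11.val = -4  [terminal]
16. n9.acc = false  [B.depth > 21]
17. n5.lim = -6  [S₁.lim - 29]
18. n5.env = true  [S₁.lim > 22]
19. n12.key = -8  [terminal]
20. n2.acc = false  [S₁.env == false]
21. n15.idx = 11  [11]
22. n16.acc = -9  [terminal]
23. n17.val = -9  [terminal]
24. n15.wid = 22  [g.acc * -1 + 13]
25. n14.lim = -5  [A.wid - 27]
26. n14.env = false  [A.wid > 22]
27. n18.val = 10  [terminal]
28. n13.lim = -1  [S₁.lim + 4]
29. n13.env = false  [S₁.env == true]
30. n1.acc = true  [B₁.acc == false]
31. n19.val = 22  [terminal]
32. n0.lim = 23  [f.val + 1]
33. n0.env = true  [f.val > 21]

-1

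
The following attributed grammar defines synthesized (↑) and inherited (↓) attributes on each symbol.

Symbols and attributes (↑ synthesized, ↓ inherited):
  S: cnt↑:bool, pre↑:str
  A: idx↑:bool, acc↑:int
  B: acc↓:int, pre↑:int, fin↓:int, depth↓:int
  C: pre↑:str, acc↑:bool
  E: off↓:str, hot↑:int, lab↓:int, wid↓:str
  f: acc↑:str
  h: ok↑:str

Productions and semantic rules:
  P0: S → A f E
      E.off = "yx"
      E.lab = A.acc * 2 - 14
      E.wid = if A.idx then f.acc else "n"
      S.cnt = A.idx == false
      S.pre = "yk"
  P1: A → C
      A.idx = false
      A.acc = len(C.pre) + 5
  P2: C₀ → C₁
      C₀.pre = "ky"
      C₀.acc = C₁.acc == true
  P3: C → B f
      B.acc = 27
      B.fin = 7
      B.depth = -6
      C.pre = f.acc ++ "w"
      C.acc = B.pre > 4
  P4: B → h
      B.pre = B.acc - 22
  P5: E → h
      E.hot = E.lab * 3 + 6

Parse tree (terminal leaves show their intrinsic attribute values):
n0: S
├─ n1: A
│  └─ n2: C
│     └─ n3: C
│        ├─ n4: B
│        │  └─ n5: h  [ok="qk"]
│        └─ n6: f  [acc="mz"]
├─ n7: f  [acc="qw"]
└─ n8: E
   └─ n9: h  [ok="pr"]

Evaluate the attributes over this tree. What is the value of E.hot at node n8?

1. n4.acc = 27  [27]
2. n4.fin = 7  [7]
3. n4.depth = -6  [-6]
4. n5.ok = "qk"  [terminal]
5. n4.pre = 5  [B.acc - 22]
6. n6.acc = "mz"  [terminal]
7. n3.pre = "mzw"  [f.acc ++ "w"]
8. n3.acc = true  [B.pre > 4]
9. n2.pre = "ky"  ["ky"]
10. n2.acc = true  [C₁.acc == true]
11. n1.idx = false  [false]
12. n1.acc = 7  [len(C.pre) + 5]
13. n7.acc = "qw"  [terminal]
14. n8.off = "yx"  ["yx"]
15. n8.lab = 0  [A.acc * 2 - 14]
16. n8.wid = "n"  [if A.idx then f.acc else "n"]
17. n9.ok = "pr"  [terminal]
18. n8.hot = 6  [E.lab * 3 + 6]
19. n0.cnt = true  [A.idx == false]
20. n0.pre = "yk"  ["yk"]

6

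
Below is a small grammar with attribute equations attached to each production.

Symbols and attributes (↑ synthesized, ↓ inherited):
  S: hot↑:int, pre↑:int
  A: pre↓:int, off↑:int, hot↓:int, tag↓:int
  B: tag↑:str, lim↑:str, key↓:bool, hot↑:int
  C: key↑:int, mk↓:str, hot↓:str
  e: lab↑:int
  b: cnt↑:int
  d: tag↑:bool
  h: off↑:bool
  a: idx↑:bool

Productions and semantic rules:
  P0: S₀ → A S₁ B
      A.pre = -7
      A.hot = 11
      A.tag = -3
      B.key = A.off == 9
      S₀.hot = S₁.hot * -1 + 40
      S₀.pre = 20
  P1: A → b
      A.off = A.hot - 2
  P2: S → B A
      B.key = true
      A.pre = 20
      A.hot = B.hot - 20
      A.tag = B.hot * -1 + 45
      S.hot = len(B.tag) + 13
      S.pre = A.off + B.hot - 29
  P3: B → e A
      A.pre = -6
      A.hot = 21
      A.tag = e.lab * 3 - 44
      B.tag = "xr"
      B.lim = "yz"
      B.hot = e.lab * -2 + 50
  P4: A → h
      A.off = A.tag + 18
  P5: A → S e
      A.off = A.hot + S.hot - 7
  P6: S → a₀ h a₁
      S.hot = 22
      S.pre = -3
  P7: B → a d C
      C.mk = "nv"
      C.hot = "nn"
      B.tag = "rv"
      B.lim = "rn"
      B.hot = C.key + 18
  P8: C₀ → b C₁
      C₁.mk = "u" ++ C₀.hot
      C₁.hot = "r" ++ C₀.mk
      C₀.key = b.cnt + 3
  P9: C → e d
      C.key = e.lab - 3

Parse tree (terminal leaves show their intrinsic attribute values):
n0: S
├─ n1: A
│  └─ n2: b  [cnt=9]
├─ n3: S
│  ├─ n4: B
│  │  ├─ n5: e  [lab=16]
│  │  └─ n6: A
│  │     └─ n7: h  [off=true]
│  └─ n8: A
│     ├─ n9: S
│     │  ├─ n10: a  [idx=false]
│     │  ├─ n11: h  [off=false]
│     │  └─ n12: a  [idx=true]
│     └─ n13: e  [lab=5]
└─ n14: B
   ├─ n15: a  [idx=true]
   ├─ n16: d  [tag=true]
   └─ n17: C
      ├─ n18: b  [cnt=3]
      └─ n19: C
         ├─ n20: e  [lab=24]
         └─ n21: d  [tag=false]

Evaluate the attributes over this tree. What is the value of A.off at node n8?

1. n1.pre = -7  [-7]
2. n1.hot = 11  [11]
3. n1.tag = -3  [-3]
4. n2.cnt = 9  [terminal]
5. n1.off = 9  [A.hot - 2]
6. n4.key = true  [true]
7. n5.lab = 16  [terminal]
8. n6.pre = -6  [-6]
9. n6.hot = 21  [21]
10. n6.tag = 4  [e.lab * 3 - 44]
11. n7.off = true  [terminal]
12. n6.off = 22  [A.tag + 18]
13. n4.tag = "xr"  ["xr"]
14. n4.lim = "yz"  ["yz"]
15. n4.hot = 18  [e.lab * -2 + 50]
16. n8.pre = 20  [20]
17. n8.hot = -2  [B.hot - 20]
18. n8.tag = 27  [B.hot * -1 + 45]
19. n10.idx = false  [terminal]
20. n11.off = false  [terminal]
21. n12.idx = true  [terminal]
22. n9.hot = 22  [22]
23. n9.pre = -3  [-3]
24. n13.lab = 5  [terminal]
25. n8.off = 13  [A.hot + S.hot - 7]
26. n3.hot = 15  [len(B.tag) + 13]
27. n3.pre = 2  [A.off + B.hot - 29]
28. n14.key = true  [A.off == 9]
29. n15.idx = true  [terminal]
30. n16.tag = true  [terminal]
31. n17.mk = "nv"  ["nv"]
32. n17.hot = "nn"  ["nn"]
33. n18.cnt = 3  [terminal]
34. n19.mk = "unn"  ["u" ++ C₀.hot]
35. n19.hot = "rnv"  ["r" ++ C₀.mk]
36. n20.lab = 24  [terminal]
37. n21.tag = false  [terminal]
38. n19.key = 21  [e.lab - 3]
39. n17.key = 6  [b.cnt + 3]
40. n14.tag = "rv"  ["rv"]
41. n14.lim = "rn"  ["rn"]
42. n14.hot = 24  [C.key + 18]
43. n0.hot = 25  [S₁.hot * -1 + 40]
44. n0.pre = 20  [20]

13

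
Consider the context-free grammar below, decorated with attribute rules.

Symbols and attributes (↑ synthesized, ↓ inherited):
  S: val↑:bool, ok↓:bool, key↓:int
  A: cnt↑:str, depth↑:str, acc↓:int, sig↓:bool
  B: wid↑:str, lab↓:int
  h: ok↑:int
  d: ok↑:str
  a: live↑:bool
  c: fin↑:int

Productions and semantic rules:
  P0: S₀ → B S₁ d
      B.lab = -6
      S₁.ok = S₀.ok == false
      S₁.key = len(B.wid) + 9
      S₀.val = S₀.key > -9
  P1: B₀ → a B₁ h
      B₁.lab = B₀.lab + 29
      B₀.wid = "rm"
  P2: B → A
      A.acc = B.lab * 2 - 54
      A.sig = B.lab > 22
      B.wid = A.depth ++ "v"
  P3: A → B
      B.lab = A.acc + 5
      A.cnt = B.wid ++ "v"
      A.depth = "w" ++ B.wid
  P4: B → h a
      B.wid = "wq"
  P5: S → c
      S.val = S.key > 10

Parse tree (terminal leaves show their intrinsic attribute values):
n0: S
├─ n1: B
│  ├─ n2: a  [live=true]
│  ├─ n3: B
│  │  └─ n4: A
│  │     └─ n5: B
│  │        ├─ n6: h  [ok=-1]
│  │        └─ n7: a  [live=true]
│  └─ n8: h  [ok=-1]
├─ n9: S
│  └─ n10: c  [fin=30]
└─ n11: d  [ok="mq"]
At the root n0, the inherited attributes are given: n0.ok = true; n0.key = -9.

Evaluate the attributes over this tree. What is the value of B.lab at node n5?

-3

1. n0.ok = true  [given at root]
2. n0.key = -9  [given at root]
3. n1.lab = -6  [-6]
4. n2.live = true  [terminal]
5. n3.lab = 23  [B₀.lab + 29]
6. n4.acc = -8  [B.lab * 2 - 54]
7. n4.sig = true  [B.lab > 22]
8. n5.lab = -3  [A.acc + 5]
9. n6.ok = -1  [terminal]
10. n7.live = true  [terminal]
11. n5.wid = "wq"  ["wq"]
12. n4.cnt = "wqv"  [B.wid ++ "v"]
13. n4.depth = "wwq"  ["w" ++ B.wid]
14. n3.wid = "wwqv"  [A.depth ++ "v"]
15. n8.ok = -1  [terminal]
16. n1.wid = "rm"  ["rm"]
17. n9.ok = false  [S₀.ok == false]
18. n9.key = 11  [len(B.wid) + 9]
19. n10.fin = 30  [terminal]
20. n9.val = true  [S.key > 10]
21. n11.ok = "mq"  [terminal]
22. n0.val = false  [S₀.key > -9]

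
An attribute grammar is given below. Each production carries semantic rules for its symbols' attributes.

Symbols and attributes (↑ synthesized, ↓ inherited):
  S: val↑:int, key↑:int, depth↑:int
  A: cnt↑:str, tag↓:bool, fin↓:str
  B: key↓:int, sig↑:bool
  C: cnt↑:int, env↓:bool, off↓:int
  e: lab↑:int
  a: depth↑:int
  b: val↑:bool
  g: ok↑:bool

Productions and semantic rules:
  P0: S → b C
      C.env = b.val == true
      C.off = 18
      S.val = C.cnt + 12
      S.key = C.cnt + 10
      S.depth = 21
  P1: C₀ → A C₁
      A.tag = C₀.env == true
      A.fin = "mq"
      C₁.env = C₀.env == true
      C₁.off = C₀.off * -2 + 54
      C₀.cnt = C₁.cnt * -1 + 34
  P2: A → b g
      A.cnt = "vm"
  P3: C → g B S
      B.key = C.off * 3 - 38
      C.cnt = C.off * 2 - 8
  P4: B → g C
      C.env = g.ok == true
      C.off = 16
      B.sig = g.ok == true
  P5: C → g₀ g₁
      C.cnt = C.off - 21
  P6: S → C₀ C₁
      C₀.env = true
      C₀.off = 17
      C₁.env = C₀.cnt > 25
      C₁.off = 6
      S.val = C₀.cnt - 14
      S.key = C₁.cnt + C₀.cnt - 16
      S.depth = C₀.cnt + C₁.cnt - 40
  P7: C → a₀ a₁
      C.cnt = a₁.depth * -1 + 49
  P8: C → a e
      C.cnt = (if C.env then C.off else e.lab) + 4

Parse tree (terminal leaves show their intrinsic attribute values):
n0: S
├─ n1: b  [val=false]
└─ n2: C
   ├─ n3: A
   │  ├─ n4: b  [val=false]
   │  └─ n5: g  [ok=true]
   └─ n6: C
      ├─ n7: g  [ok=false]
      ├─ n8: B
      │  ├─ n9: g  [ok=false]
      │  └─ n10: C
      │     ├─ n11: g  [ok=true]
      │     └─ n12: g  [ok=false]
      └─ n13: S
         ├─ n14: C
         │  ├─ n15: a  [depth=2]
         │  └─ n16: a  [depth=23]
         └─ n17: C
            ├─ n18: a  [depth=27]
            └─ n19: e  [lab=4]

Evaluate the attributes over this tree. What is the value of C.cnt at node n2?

6

1. n1.val = false  [terminal]
2. n2.env = false  [b.val == true]
3. n2.off = 18  [18]
4. n3.tag = false  [C₀.env == true]
5. n3.fin = "mq"  ["mq"]
6. n4.val = false  [terminal]
7. n5.ok = true  [terminal]
8. n3.cnt = "vm"  ["vm"]
9. n6.env = false  [C₀.env == true]
10. n6.off = 18  [C₀.off * -2 + 54]
11. n7.ok = false  [terminal]
12. n8.key = 16  [C.off * 3 - 38]
13. n9.ok = false  [terminal]
14. n10.env = false  [g.ok == true]
15. n10.off = 16  [16]
16. n11.ok = true  [terminal]
17. n12.ok = false  [terminal]
18. n10.cnt = -5  [C.off - 21]
19. n8.sig = false  [g.ok == true]
20. n14.env = true  [true]
21. n14.off = 17  [17]
22. n15.depth = 2  [terminal]
23. n16.depth = 23  [terminal]
24. n14.cnt = 26  [a₁.depth * -1 + 49]
25. n17.env = true  [C₀.cnt > 25]
26. n17.off = 6  [6]
27. n18.depth = 27  [terminal]
28. n19.lab = 4  [terminal]
29. n17.cnt = 10  [(if C.env then C.off else e.lab) + 4]
30. n13.val = 12  [C₀.cnt - 14]
31. n13.key = 20  [C₁.cnt + C₀.cnt - 16]
32. n13.depth = -4  [C₀.cnt + C₁.cnt - 40]
33. n6.cnt = 28  [C.off * 2 - 8]
34. n2.cnt = 6  [C₁.cnt * -1 + 34]
35. n0.val = 18  [C.cnt + 12]
36. n0.key = 16  [C.cnt + 10]
37. n0.depth = 21  [21]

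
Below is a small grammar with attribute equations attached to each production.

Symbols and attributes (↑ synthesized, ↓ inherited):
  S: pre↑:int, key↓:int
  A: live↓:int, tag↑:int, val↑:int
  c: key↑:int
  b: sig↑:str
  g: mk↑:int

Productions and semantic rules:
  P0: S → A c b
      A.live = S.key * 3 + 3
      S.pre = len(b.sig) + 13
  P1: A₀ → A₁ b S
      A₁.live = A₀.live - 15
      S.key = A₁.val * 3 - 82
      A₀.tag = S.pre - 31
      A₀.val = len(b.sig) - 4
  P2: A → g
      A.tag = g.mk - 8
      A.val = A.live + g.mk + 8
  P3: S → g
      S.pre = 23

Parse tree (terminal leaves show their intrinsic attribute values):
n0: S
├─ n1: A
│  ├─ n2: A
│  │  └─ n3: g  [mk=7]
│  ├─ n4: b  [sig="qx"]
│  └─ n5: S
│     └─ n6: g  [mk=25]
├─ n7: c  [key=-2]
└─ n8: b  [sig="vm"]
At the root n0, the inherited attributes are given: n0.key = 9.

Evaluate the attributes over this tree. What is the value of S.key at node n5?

8

1. n0.key = 9  [given at root]
2. n1.live = 30  [S.key * 3 + 3]
3. n2.live = 15  [A₀.live - 15]
4. n3.mk = 7  [terminal]
5. n2.tag = -1  [g.mk - 8]
6. n2.val = 30  [A.live + g.mk + 8]
7. n4.sig = "qx"  [terminal]
8. n5.key = 8  [A₁.val * 3 - 82]
9. n6.mk = 25  [terminal]
10. n5.pre = 23  [23]
11. n1.tag = -8  [S.pre - 31]
12. n1.val = -2  [len(b.sig) - 4]
13. n7.key = -2  [terminal]
14. n8.sig = "vm"  [terminal]
15. n0.pre = 15  [len(b.sig) + 13]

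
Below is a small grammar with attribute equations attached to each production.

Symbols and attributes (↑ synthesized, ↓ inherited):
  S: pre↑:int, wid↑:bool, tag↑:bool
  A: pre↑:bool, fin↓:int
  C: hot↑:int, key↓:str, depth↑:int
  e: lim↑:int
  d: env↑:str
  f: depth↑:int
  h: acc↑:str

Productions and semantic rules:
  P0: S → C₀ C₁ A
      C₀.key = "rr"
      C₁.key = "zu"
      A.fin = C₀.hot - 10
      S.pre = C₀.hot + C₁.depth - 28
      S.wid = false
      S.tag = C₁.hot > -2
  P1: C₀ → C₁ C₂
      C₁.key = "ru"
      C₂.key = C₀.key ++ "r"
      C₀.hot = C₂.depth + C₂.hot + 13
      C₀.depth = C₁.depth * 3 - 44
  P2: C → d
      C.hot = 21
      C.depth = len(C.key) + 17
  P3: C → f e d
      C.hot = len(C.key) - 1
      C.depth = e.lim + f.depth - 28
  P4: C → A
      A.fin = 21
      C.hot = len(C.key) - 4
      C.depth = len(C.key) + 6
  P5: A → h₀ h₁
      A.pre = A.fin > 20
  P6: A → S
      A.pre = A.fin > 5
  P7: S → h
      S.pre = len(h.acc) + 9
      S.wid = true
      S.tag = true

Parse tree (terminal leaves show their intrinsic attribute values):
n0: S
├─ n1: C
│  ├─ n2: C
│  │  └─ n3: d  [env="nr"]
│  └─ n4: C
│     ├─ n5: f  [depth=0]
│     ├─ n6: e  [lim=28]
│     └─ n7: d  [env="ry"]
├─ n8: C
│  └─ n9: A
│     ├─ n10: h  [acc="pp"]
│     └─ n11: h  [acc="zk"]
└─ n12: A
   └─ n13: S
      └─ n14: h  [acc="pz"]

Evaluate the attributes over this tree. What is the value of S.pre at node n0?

-5

1. n1.key = "rr"  ["rr"]
2. n2.key = "ru"  ["ru"]
3. n3.env = "nr"  [terminal]
4. n2.hot = 21  [21]
5. n2.depth = 19  [len(C.key) + 17]
6. n4.key = "rrr"  [C₀.key ++ "r"]
7. n5.depth = 0  [terminal]
8. n6.lim = 28  [terminal]
9. n7.env = "ry"  [terminal]
10. n4.hot = 2  [len(C.key) - 1]
11. n4.depth = 0  [e.lim + f.depth - 28]
12. n1.hot = 15  [C₂.depth + C₂.hot + 13]
13. n1.depth = 13  [C₁.depth * 3 - 44]
14. n8.key = "zu"  ["zu"]
15. n9.fin = 21  [21]
16. n10.acc = "pp"  [terminal]
17. n11.acc = "zk"  [terminal]
18. n9.pre = true  [A.fin > 20]
19. n8.hot = -2  [len(C.key) - 4]
20. n8.depth = 8  [len(C.key) + 6]
21. n12.fin = 5  [C₀.hot - 10]
22. n14.acc = "pz"  [terminal]
23. n13.pre = 11  [len(h.acc) + 9]
24. n13.wid = true  [true]
25. n13.tag = true  [true]
26. n12.pre = false  [A.fin > 5]
27. n0.pre = -5  [C₀.hot + C₁.depth - 28]
28. n0.wid = false  [false]
29. n0.tag = false  [C₁.hot > -2]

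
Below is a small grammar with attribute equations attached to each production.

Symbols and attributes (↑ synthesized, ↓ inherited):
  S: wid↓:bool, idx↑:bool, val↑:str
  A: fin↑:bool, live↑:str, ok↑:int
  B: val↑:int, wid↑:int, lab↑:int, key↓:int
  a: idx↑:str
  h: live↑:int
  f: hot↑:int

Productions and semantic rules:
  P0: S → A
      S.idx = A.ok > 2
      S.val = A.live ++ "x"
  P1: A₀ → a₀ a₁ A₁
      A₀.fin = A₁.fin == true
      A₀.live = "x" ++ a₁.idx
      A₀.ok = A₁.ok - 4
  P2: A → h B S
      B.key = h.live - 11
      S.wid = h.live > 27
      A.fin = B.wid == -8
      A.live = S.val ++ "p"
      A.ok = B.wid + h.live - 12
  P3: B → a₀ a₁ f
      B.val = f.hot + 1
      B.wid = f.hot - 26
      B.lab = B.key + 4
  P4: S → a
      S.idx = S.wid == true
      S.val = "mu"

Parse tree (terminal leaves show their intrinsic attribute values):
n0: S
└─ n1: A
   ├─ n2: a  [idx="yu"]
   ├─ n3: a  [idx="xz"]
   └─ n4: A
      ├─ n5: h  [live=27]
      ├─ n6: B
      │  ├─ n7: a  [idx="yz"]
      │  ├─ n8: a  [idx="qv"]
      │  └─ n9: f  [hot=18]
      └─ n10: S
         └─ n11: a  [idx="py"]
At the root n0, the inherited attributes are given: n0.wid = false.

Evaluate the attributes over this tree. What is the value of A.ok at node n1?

3

1. n0.wid = false  [given at root]
2. n2.idx = "yu"  [terminal]
3. n3.idx = "xz"  [terminal]
4. n5.live = 27  [terminal]
5. n6.key = 16  [h.live - 11]
6. n7.idx = "yz"  [terminal]
7. n8.idx = "qv"  [terminal]
8. n9.hot = 18  [terminal]
9. n6.val = 19  [f.hot + 1]
10. n6.wid = -8  [f.hot - 26]
11. n6.lab = 20  [B.key + 4]
12. n10.wid = false  [h.live > 27]
13. n11.idx = "py"  [terminal]
14. n10.idx = false  [S.wid == true]
15. n10.val = "mu"  ["mu"]
16. n4.fin = true  [B.wid == -8]
17. n4.live = "mup"  [S.val ++ "p"]
18. n4.ok = 7  [B.wid + h.live - 12]
19. n1.fin = true  [A₁.fin == true]
20. n1.live = "xxz"  ["x" ++ a₁.idx]
21. n1.ok = 3  [A₁.ok - 4]
22. n0.idx = true  [A.ok > 2]
23. n0.val = "xxzx"  [A.live ++ "x"]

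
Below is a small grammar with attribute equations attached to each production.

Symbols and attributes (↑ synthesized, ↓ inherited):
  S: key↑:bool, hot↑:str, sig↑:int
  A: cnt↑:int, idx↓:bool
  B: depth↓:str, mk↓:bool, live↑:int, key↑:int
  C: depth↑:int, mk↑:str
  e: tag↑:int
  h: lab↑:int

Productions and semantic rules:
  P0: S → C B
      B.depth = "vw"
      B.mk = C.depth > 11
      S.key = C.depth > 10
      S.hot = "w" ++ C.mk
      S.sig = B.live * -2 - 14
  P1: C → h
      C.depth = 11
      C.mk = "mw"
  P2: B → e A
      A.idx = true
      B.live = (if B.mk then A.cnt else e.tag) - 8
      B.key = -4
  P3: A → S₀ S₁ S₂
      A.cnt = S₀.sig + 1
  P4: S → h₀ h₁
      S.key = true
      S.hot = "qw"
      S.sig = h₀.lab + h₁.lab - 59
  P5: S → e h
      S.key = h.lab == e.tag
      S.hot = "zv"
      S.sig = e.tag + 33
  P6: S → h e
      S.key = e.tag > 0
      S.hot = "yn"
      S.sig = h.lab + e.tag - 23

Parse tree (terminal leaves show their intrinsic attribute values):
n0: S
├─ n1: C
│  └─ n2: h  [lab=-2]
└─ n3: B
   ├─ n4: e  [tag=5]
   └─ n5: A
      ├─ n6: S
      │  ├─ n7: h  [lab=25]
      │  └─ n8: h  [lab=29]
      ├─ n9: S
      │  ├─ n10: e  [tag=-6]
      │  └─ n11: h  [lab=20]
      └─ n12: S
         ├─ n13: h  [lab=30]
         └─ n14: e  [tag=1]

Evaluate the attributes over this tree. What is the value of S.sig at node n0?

-8

1. n2.lab = -2  [terminal]
2. n1.depth = 11  [11]
3. n1.mk = "mw"  ["mw"]
4. n3.depth = "vw"  ["vw"]
5. n3.mk = false  [C.depth > 11]
6. n4.tag = 5  [terminal]
7. n5.idx = true  [true]
8. n7.lab = 25  [terminal]
9. n8.lab = 29  [terminal]
10. n6.key = true  [true]
11. n6.hot = "qw"  ["qw"]
12. n6.sig = -5  [h₀.lab + h₁.lab - 59]
13. n10.tag = -6  [terminal]
14. n11.lab = 20  [terminal]
15. n9.key = false  [h.lab == e.tag]
16. n9.hot = "zv"  ["zv"]
17. n9.sig = 27  [e.tag + 33]
18. n13.lab = 30  [terminal]
19. n14.tag = 1  [terminal]
20. n12.key = true  [e.tag > 0]
21. n12.hot = "yn"  ["yn"]
22. n12.sig = 8  [h.lab + e.tag - 23]
23. n5.cnt = -4  [S₀.sig + 1]
24. n3.live = -3  [(if B.mk then A.cnt else e.tag) - 8]
25. n3.key = -4  [-4]
26. n0.key = true  [C.depth > 10]
27. n0.hot = "wmw"  ["w" ++ C.mk]
28. n0.sig = -8  [B.live * -2 - 14]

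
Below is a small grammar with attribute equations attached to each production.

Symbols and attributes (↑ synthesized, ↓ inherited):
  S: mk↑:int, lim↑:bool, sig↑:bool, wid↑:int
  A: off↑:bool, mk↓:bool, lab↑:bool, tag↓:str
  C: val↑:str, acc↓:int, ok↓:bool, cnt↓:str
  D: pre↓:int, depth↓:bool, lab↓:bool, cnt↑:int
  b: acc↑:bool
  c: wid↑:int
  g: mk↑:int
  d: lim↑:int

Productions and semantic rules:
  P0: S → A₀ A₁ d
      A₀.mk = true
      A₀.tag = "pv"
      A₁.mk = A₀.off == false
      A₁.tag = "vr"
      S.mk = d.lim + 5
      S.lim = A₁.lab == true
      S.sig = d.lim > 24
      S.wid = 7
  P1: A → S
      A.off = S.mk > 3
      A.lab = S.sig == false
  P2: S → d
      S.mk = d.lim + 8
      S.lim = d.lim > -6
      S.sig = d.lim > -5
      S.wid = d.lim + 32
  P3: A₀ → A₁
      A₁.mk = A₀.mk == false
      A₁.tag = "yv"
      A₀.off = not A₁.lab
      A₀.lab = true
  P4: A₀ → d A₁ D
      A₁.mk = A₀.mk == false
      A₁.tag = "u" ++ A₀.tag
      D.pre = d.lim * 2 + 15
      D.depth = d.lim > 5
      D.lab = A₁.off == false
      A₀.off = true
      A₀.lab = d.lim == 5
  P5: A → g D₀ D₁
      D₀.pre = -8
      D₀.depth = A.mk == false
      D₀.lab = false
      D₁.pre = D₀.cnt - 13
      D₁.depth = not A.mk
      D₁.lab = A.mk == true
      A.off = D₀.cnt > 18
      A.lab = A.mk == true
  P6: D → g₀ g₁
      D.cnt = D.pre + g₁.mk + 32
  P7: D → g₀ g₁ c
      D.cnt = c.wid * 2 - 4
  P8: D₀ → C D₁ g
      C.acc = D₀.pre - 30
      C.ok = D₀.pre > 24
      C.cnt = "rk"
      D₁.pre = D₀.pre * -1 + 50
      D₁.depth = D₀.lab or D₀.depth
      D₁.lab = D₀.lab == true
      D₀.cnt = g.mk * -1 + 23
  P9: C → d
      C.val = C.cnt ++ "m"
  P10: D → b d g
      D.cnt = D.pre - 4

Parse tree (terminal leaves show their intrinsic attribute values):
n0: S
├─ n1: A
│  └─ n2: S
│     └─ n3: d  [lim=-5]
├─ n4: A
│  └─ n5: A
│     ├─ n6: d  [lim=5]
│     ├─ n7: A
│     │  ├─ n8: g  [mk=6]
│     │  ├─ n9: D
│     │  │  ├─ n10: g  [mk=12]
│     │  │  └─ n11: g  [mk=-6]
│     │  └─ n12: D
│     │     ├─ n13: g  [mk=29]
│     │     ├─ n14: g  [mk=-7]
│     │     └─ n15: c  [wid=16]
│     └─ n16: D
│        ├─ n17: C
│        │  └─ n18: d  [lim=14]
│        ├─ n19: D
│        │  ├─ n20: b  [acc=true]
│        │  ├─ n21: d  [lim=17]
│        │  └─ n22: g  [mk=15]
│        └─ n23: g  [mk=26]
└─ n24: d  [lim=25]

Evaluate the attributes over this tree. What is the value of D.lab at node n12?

true

1. n1.mk = true  [true]
2. n1.tag = "pv"  ["pv"]
3. n3.lim = -5  [terminal]
4. n2.mk = 3  [d.lim + 8]
5. n2.lim = true  [d.lim > -6]
6. n2.sig = false  [d.lim > -5]
7. n2.wid = 27  [d.lim + 32]
8. n1.off = false  [S.mk > 3]
9. n1.lab = true  [S.sig == false]
10. n4.mk = true  [A₀.off == false]
11. n4.tag = "vr"  ["vr"]
12. n5.mk = false  [A₀.mk == false]
13. n5.tag = "yv"  ["yv"]
14. n6.lim = 5  [terminal]
15. n7.mk = true  [A₀.mk == false]
16. n7.tag = "uyv"  ["u" ++ A₀.tag]
17. n8.mk = 6  [terminal]
18. n9.pre = -8  [-8]
19. n9.depth = false  [A.mk == false]
20. n9.lab = false  [false]
21. n10.mk = 12  [terminal]
22. n11.mk = -6  [terminal]
23. n9.cnt = 18  [D.pre + g₁.mk + 32]
24. n12.pre = 5  [D₀.cnt - 13]
25. n12.depth = false  [not A.mk]
26. n12.lab = true  [A.mk == true]
27. n13.mk = 29  [terminal]
28. n14.mk = -7  [terminal]
29. n15.wid = 16  [terminal]
30. n12.cnt = 28  [c.wid * 2 - 4]
31. n7.off = false  [D₀.cnt > 18]
32. n7.lab = true  [A.mk == true]
33. n16.pre = 25  [d.lim * 2 + 15]
34. n16.depth = false  [d.lim > 5]
35. n16.lab = true  [A₁.off == false]
36. n17.acc = -5  [D₀.pre - 30]
37. n17.ok = true  [D₀.pre > 24]
38. n17.cnt = "rk"  ["rk"]
39. n18.lim = 14  [terminal]
40. n17.val = "rkm"  [C.cnt ++ "m"]
41. n19.pre = 25  [D₀.pre * -1 + 50]
42. n19.depth = true  [D₀.lab or D₀.depth]
43. n19.lab = true  [D₀.lab == true]
44. n20.acc = true  [terminal]
45. n21.lim = 17  [terminal]
46. n22.mk = 15  [terminal]
47. n19.cnt = 21  [D.pre - 4]
48. n23.mk = 26  [terminal]
49. n16.cnt = -3  [g.mk * -1 + 23]
50. n5.off = true  [true]
51. n5.lab = true  [d.lim == 5]
52. n4.off = false  [not A₁.lab]
53. n4.lab = true  [true]
54. n24.lim = 25  [terminal]
55. n0.mk = 30  [d.lim + 5]
56. n0.lim = true  [A₁.lab == true]
57. n0.sig = true  [d.lim > 24]
58. n0.wid = 7  [7]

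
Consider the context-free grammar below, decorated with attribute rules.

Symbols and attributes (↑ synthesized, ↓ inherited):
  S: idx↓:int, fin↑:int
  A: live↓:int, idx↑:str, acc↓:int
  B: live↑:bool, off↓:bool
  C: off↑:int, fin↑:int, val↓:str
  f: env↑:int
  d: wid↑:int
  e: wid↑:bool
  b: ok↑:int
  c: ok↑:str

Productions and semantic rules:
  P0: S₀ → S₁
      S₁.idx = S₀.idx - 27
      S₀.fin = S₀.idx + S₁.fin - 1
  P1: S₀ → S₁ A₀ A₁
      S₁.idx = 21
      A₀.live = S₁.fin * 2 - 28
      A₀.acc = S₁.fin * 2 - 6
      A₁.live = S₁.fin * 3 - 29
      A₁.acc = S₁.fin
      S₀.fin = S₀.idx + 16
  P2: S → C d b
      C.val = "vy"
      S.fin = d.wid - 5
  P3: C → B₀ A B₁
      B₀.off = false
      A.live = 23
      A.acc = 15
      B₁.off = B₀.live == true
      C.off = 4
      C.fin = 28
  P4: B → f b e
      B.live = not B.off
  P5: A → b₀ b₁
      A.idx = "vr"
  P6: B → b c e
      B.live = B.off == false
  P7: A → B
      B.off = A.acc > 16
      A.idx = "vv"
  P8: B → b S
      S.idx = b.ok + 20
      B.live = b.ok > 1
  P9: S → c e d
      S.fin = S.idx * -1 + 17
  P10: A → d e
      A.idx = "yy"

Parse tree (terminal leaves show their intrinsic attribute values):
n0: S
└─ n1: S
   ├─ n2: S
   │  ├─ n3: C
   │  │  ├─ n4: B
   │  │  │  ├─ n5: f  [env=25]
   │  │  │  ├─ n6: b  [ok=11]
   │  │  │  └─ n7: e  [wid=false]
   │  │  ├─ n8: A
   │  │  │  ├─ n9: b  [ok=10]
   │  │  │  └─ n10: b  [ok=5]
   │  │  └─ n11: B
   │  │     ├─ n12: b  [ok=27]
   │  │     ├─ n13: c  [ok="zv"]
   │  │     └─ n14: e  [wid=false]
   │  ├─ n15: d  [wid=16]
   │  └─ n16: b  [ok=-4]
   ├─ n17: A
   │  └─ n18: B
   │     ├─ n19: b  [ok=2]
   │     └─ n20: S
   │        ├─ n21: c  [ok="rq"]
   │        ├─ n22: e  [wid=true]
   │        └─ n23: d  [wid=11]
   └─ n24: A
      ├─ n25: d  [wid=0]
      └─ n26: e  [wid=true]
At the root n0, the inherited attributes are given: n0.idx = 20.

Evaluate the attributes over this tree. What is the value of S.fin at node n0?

28

1. n0.idx = 20  [given at root]
2. n1.idx = -7  [S₀.idx - 27]
3. n2.idx = 21  [21]
4. n3.val = "vy"  ["vy"]
5. n4.off = false  [false]
6. n5.env = 25  [terminal]
7. n6.ok = 11  [terminal]
8. n7.wid = false  [terminal]
9. n4.live = true  [not B.off]
10. n8.live = 23  [23]
11. n8.acc = 15  [15]
12. n9.ok = 10  [terminal]
13. n10.ok = 5  [terminal]
14. n8.idx = "vr"  ["vr"]
15. n11.off = true  [B₀.live == true]
16. n12.ok = 27  [terminal]
17. n13.ok = "zv"  [terminal]
18. n14.wid = false  [terminal]
19. n11.live = false  [B.off == false]
20. n3.off = 4  [4]
21. n3.fin = 28  [28]
22. n15.wid = 16  [terminal]
23. n16.ok = -4  [terminal]
24. n2.fin = 11  [d.wid - 5]
25. n17.live = -6  [S₁.fin * 2 - 28]
26. n17.acc = 16  [S₁.fin * 2 - 6]
27. n18.off = false  [A.acc > 16]
28. n19.ok = 2  [terminal]
29. n20.idx = 22  [b.ok + 20]
30. n21.ok = "rq"  [terminal]
31. n22.wid = true  [terminal]
32. n23.wid = 11  [terminal]
33. n20.fin = -5  [S.idx * -1 + 17]
34. n18.live = true  [b.ok > 1]
35. n17.idx = "vv"  ["vv"]
36. n24.live = 4  [S₁.fin * 3 - 29]
37. n24.acc = 11  [S₁.fin]
38. n25.wid = 0  [terminal]
39. n26.wid = true  [terminal]
40. n24.idx = "yy"  ["yy"]
41. n1.fin = 9  [S₀.idx + 16]
42. n0.fin = 28  [S₀.idx + S₁.fin - 1]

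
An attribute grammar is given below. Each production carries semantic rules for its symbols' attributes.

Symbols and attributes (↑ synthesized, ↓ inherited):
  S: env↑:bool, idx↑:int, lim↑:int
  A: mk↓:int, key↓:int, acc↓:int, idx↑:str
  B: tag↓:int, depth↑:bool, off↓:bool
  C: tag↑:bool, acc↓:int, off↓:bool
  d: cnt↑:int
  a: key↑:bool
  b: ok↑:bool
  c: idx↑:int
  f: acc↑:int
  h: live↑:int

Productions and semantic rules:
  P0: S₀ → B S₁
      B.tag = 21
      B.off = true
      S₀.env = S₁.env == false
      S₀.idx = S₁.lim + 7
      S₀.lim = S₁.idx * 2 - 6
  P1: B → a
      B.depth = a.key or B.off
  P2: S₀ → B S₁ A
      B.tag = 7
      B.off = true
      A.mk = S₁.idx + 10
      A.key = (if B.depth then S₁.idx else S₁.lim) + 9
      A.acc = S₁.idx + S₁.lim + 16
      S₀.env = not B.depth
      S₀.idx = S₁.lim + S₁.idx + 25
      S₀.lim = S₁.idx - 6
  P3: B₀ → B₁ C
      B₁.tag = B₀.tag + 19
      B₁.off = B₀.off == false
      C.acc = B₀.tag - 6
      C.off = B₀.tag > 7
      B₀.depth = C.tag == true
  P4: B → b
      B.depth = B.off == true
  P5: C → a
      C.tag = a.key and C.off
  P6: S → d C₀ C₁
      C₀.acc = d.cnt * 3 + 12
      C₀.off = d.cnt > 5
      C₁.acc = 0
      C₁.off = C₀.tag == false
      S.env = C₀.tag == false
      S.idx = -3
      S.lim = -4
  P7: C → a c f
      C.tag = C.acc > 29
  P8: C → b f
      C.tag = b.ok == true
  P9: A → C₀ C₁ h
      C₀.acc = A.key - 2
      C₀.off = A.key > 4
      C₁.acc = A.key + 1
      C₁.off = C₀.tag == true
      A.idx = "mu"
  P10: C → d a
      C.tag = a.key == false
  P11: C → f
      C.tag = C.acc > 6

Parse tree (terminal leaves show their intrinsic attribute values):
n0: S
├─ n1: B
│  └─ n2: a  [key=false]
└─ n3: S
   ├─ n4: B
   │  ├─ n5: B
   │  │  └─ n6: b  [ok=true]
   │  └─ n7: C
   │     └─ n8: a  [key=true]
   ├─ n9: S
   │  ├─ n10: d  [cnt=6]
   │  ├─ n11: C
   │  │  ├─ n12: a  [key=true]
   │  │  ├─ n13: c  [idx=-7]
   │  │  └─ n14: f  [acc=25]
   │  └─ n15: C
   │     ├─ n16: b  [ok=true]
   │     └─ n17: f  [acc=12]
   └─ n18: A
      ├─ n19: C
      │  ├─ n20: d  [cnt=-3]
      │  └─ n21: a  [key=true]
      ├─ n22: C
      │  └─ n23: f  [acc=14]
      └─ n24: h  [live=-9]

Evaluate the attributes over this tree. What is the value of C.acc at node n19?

1. n1.tag = 21  [21]
2. n1.off = true  [true]
3. n2.key = false  [terminal]
4. n1.depth = true  [a.key or B.off]
5. n4.tag = 7  [7]
6. n4.off = true  [true]
7. n5.tag = 26  [B₀.tag + 19]
8. n5.off = false  [B₀.off == false]
9. n6.ok = true  [terminal]
10. n5.depth = false  [B.off == true]
11. n7.acc = 1  [B₀.tag - 6]
12. n7.off = false  [B₀.tag > 7]
13. n8.key = true  [terminal]
14. n7.tag = false  [a.key and C.off]
15. n4.depth = false  [C.tag == true]
16. n10.cnt = 6  [terminal]
17. n11.acc = 30  [d.cnt * 3 + 12]
18. n11.off = true  [d.cnt > 5]
19. n12.key = true  [terminal]
20. n13.idx = -7  [terminal]
21. n14.acc = 25  [terminal]
22. n11.tag = true  [C.acc > 29]
23. n15.acc = 0  [0]
24. n15.off = false  [C₀.tag == false]
25. n16.ok = true  [terminal]
26. n17.acc = 12  [terminal]
27. n15.tag = true  [b.ok == true]
28. n9.env = false  [C₀.tag == false]
29. n9.idx = -3  [-3]
30. n9.lim = -4  [-4]
31. n18.mk = 7  [S₁.idx + 10]
32. n18.key = 5  [(if B.depth then S₁.idx else S₁.lim) + 9]
33. n18.acc = 9  [S₁.idx + S₁.lim + 16]
34. n19.acc = 3  [A.key - 2]
35. n19.off = true  [A.key > 4]
36. n20.cnt = -3  [terminal]
37. n21.key = true  [terminal]
38. n19.tag = false  [a.key == false]
39. n22.acc = 6  [A.key + 1]
40. n22.off = false  [C₀.tag == true]
41. n23.acc = 14  [terminal]
42. n22.tag = false  [C.acc > 6]
43. n24.live = -9  [terminal]
44. n18.idx = "mu"  ["mu"]
45. n3.env = true  [not B.depth]
46. n3.idx = 18  [S₁.lim + S₁.idx + 25]
47. n3.lim = -9  [S₁.idx - 6]
48. n0.env = false  [S₁.env == false]
49. n0.idx = -2  [S₁.lim + 7]
50. n0.lim = 30  [S₁.idx * 2 - 6]

3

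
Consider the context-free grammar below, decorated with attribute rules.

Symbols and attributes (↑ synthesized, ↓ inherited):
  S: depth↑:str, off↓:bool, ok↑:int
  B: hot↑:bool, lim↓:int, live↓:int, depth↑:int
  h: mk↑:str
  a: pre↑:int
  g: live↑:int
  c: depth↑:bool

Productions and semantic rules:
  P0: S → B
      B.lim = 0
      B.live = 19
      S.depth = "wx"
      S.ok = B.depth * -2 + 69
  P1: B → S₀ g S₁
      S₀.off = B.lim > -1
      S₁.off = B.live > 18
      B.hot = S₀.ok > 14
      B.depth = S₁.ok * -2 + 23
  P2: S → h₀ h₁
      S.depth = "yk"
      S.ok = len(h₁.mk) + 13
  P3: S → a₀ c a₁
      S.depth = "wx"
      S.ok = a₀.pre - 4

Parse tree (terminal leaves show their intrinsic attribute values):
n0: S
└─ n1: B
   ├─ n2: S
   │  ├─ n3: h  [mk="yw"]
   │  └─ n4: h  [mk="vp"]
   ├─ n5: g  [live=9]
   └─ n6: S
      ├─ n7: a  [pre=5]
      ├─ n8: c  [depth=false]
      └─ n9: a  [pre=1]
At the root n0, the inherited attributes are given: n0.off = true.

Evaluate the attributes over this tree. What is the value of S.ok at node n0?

1. n0.off = true  [given at root]
2. n1.lim = 0  [0]
3. n1.live = 19  [19]
4. n2.off = true  [B.lim > -1]
5. n3.mk = "yw"  [terminal]
6. n4.mk = "vp"  [terminal]
7. n2.depth = "yk"  ["yk"]
8. n2.ok = 15  [len(h₁.mk) + 13]
9. n5.live = 9  [terminal]
10. n6.off = true  [B.live > 18]
11. n7.pre = 5  [terminal]
12. n8.depth = false  [terminal]
13. n9.pre = 1  [terminal]
14. n6.depth = "wx"  ["wx"]
15. n6.ok = 1  [a₀.pre - 4]
16. n1.hot = true  [S₀.ok > 14]
17. n1.depth = 21  [S₁.ok * -2 + 23]
18. n0.depth = "wx"  ["wx"]
19. n0.ok = 27  [B.depth * -2 + 69]

27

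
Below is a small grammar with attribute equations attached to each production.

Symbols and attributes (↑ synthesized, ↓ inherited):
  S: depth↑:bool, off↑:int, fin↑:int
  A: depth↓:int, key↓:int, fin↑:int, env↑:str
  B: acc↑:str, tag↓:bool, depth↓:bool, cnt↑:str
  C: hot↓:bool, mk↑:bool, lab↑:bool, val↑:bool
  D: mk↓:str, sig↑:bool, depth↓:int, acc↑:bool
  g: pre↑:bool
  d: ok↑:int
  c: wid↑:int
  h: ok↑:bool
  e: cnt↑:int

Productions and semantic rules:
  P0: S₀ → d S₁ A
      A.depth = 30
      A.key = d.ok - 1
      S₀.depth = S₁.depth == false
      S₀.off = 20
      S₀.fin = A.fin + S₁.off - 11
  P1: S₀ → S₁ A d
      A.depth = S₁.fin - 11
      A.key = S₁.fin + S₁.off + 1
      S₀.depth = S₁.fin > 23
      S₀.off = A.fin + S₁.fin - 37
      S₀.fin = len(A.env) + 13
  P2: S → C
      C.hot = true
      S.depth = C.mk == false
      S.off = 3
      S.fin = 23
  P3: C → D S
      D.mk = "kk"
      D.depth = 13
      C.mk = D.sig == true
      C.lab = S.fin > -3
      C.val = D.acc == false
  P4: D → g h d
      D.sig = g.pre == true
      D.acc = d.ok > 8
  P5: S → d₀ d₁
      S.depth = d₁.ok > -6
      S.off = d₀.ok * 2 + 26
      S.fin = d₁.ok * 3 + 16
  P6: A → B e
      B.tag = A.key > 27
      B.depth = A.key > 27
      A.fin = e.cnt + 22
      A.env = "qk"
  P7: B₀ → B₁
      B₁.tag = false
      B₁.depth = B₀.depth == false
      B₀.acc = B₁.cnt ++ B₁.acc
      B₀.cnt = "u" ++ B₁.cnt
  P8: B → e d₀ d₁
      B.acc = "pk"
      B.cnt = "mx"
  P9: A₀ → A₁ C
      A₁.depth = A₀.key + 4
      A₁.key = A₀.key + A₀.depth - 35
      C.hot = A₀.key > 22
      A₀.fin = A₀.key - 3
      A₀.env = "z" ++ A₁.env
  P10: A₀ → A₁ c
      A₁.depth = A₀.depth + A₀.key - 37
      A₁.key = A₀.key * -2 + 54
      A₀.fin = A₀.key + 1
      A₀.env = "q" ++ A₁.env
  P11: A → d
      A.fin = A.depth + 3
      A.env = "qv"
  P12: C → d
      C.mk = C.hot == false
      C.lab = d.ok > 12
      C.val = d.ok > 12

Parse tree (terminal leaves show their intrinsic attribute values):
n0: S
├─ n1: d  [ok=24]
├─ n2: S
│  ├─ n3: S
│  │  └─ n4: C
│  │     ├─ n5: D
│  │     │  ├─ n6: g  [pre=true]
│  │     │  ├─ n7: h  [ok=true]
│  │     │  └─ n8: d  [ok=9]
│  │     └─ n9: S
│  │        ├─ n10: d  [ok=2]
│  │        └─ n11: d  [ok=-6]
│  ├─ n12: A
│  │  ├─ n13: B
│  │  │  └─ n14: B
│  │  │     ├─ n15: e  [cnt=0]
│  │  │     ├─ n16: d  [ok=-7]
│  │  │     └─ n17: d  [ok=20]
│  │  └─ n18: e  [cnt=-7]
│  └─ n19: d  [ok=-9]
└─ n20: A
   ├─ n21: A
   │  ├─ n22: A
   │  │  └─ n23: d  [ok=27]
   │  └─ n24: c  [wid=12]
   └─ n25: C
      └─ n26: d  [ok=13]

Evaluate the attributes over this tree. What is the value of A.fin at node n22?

1. n1.ok = 24  [terminal]
2. n4.hot = true  [true]
3. n5.mk = "kk"  ["kk"]
4. n5.depth = 13  [13]
5. n6.pre = true  [terminal]
6. n7.ok = true  [terminal]
7. n8.ok = 9  [terminal]
8. n5.sig = true  [g.pre == true]
9. n5.acc = true  [d.ok > 8]
10. n10.ok = 2  [terminal]
11. n11.ok = -6  [terminal]
12. n9.depth = false  [d₁.ok > -6]
13. n9.off = 30  [d₀.ok * 2 + 26]
14. n9.fin = -2  [d₁.ok * 3 + 16]
15. n4.mk = true  [D.sig == true]
16. n4.lab = true  [S.fin > -3]
17. n4.val = false  [D.acc == false]
18. n3.depth = false  [C.mk == false]
19. n3.off = 3  [3]
20. n3.fin = 23  [23]
21. n12.depth = 12  [S₁.fin - 11]
22. n12.key = 27  [S₁.fin + S₁.off + 1]
23. n13.tag = false  [A.key > 27]
24. n13.depth = false  [A.key > 27]
25. n14.tag = false  [false]
26. n14.depth = true  [B₀.depth == false]
27. n15.cnt = 0  [terminal]
28. n16.ok = -7  [terminal]
29. n17.ok = 20  [terminal]
30. n14.acc = "pk"  ["pk"]
31. n14.cnt = "mx"  ["mx"]
32. n13.acc = "mxpk"  [B₁.cnt ++ B₁.acc]
33. n13.cnt = "umx"  ["u" ++ B₁.cnt]
34. n18.cnt = -7  [terminal]
35. n12.fin = 15  [e.cnt + 22]
36. n12.env = "qk"  ["qk"]
37. n19.ok = -9  [terminal]
38. n2.depth = false  [S₁.fin > 23]
39. n2.off = 1  [A.fin + S₁.fin - 37]
40. n2.fin = 15  [len(A.env) + 13]
41. n20.depth = 30  [30]
42. n20.key = 23  [d.ok - 1]
43. n21.depth = 27  [A₀.key + 4]
44. n21.key = 18  [A₀.key + A₀.depth - 35]
45. n22.depth = 8  [A₀.depth + A₀.key - 37]
46. n22.key = 18  [A₀.key * -2 + 54]
47. n23.ok = 27  [terminal]
48. n22.fin = 11  [A.depth + 3]
49. n22.env = "qv"  ["qv"]
50. n24.wid = 12  [terminal]
51. n21.fin = 19  [A₀.key + 1]
52. n21.env = "qqv"  ["q" ++ A₁.env]
53. n25.hot = true  [A₀.key > 22]
54. n26.ok = 13  [terminal]
55. n25.mk = false  [C.hot == false]
56. n25.lab = true  [d.ok > 12]
57. n25.val = true  [d.ok > 12]
58. n20.fin = 20  [A₀.key - 3]
59. n20.env = "zqqv"  ["z" ++ A₁.env]
60. n0.depth = true  [S₁.depth == false]
61. n0.off = 20  [20]
62. n0.fin = 10  [A.fin + S₁.off - 11]

11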